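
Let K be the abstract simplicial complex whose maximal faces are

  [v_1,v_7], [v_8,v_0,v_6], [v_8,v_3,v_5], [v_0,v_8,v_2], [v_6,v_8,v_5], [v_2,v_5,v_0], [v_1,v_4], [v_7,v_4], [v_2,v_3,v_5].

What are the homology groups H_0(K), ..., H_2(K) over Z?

H_0 ≅ Z^2,  H_1 ≅ Z^2,  H_2 = 0.

Fix the vertex order v_0 < v_1 < v_2 < v_3 < v_4 < v_5 < v_6 < v_7 < v_8 and write every simplex with vertices in increasing order. Then dim K = 2 and the simplices of K are:

  0-simplices (9): [v_0], [v_1], [v_2], [v_3], [v_4], [v_5], [v_6], [v_7], [v_8]
  1-simplices (15): (15 of them)
  2-simplices (6): [v_0,v_2,v_5], [v_0,v_2,v_8], [v_0,v_6,v_8], [v_2,v_3,v_5], [v_3,v_5,v_8], [v_5,v_6,v_8]

Hence C_0 ≅ Z^9, C_1 ≅ Z^15, C_2 ≅ Z^6.

The boundary map ∂_1: C_1 → C_0 sends each edge [p,q] (with p < q) to q − p. For instance
  ∂[v_0,v_5] = [v_5] − [v_0].
The resulting 9×15 matrix has rank 7, and its Smith normal form has invariant factors (1,1,1,1,1,1,1).

Boundary ∂_2: C_2 → C_1 maps a triangle to the signed sum of its edges. For instance
  ∂[v_5,v_6,v_8] = [v_6,v_8] − [v_5,v_8] + [v_5,v_6],
  ∂[v_0,v_2,v_5] = [v_2,v_5] − [v_0,v_5] + [v_0,v_2].
The resulting 15×6 matrix has rank 6, and its Smith normal form has invariant factors (1,1,1,1,1,1).

Now H_k = ker ∂_k / im ∂_{k+1}, so:

  H_0: rank C_0 − rank ∂_1 = 9 − 7 = 2, and the invariant factors of ∂_1 are all 1, so H_0 = Z^2.
  H_1: rank ker ∂_1 − rank ∂_2 = (15 − 7) − 6 = 2, and the invariant factors of ∂_2 are all 1, so H_1 = Z^2.
  H_2: rank ker ∂_2 − rank ∂_3 = (6 − 6) − 0 = 0, and there is no ∂_3, so H_2 = 0.

As a check, the Euler characteristic is 9 − 15 + 6 = 0, which agrees with 2 − 2 + 0 = 0.
(K is a triangulation of the disjoint union of the cylinder S^1 x I and the circle S^1.)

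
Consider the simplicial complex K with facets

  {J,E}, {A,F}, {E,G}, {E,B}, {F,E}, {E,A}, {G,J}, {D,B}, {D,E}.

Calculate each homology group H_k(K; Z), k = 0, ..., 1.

Take the total order A < B < D < E < F < G < J on the vertex set. Then K (dimension 1) consists of the simplices:

  0-simplices (7): A, B, D, E, F, G, J
  1-simplices (9): AE, AF, BD, BE, DE, EF, EG, EJ, GJ

so the chain groups are C_0 ≅ Z^7, C_1 ≅ Z^9.

Boundary ∂_1: C_1 → C_0 sends each edge [p,q] (with p < q) to q − p.
As a 7×9 matrix over Z this has rank 6, with invariant factors (1,1,1,1,1,1).

Computing H_k = (kernel of ∂_k) / (image of ∂_{k+1}):

  H_0: rank C_0 − rank ∂_1 = 7 − 6 = 1, and the invariant factors of ∂_1 are all 1, so H_0 ≅ Z.
  H_1: rank ker ∂_1 − rank ∂_2 = (9 − 6) − 0 = 3, and there is no ∂_2, so H_1 ≅ Z^3.

H_0 ≅ Z,  H_1 ≅ Z^3.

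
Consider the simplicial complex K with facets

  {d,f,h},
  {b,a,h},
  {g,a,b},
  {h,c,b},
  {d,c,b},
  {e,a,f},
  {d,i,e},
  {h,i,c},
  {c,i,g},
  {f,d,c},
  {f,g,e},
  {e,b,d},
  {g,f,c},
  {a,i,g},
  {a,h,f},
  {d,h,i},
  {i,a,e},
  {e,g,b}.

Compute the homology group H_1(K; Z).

H_1 = Z × Z/2.

Order the vertices as a < b < c < d < e < f < g < h < i. Listing each simplex with vertices in this order, K has dimension 2 with simplices:

  0-simplices (9): a, b, c, d, e, f, g, h, i
  1-simplices (27): ab, ae, af, ag, ah, ai, bc, bd, be, bg, bh, cd, cf, cg, ch, ci, de, df, dh, di, ef, eg, ei, fg, fh, gi, hi
  2-simplices (18): abg, abh, aef, aei, afh, agi, bcd, bch, bde, beg, cdf, cfg, cgi, chi, dei, dfh, dhi, efg

giving chain groups C_0 ≅ Z^9, C_1 ≅ Z^27, C_2 ≅ Z^18.

∂_1: C_1 → C_0 sends each edge [p,q] (with p < q) to q − p. For instance
  ∂df = f − d.
The resulting 9×27 matrix has rank 8, and its Smith normal form has invariant factors (1,1,1,1,1,1,1,1).

The boundary map ∂_2: C_2 → C_1 acts by ∂[p,q,r] = [q,r] − [p,r] + [p,q]. For instance
  ∂dfh = fh − dh + df,
  ∂abh = bh − ah + ab.
As a 27×18 matrix over Z this has rank 18, with invariant factors (1,1,1,1,1,1,1,1,1,1,1,1,1,1,1,1,1,2).

From H_k ≅ ker(∂_k) / im(∂_{k+1}) we obtain:

  H_1: rank ker ∂_1 − rank ∂_2 = (27 − 8) − 18 = 1, and ∂_2 has invariant factor 2 > 1, so H_1 = Z × Z/2.

(K is a triangulation of the Klein bottle.)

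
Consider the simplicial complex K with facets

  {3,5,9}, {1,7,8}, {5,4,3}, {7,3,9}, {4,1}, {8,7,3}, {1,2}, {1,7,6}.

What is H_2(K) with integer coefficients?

H_2 = 0.

We work with the vertex ordering 1 < 2 < 3 < 4 < 5 < 6 < 7 < 8 < 9. The simplices of K, each written with vertices in increasing order, are:

  0-simplices (9): [1], [2], [3], [4], [5], [6], [7], [8], [9]
  1-simplices (15): [1,2], [1,4], [1,6], [1,7], [1,8], [3,4], [3,5], [3,7], [3,8], [3,9], [4,5], [5,9], [6,7], [7,8], [7,9]
  2-simplices (6): [1,6,7], [1,7,8], [3,4,5], [3,5,9], [3,7,8], [3,7,9]

Hence C_0 ≅ Z^9, C_1 ≅ Z^15, C_2 ≅ Z^6.

Boundary ∂_1: C_1 → C_0 sends each edge [p,q] (with p < q) to q − p. For instance
  ∂[3,7] = [7] − [3].
The 9×15 boundary matrix has rank 8 and Smith normal form diag(1,1,1,1,1,1,1,1).

∂_2: C_2 → C_1 maps a triangle to the signed sum of its edges. For instance
  ∂[3,5,9] = [5,9] − [3,9] + [3,5],
  ∂[3,7,9] = [7,9] − [3,9] + [3,7].
As a 15×6 matrix over Z this has rank 6, with invariant factors (1,1,1,1,1,1).

From H_k ≅ ker(∂_k) / im(∂_{k+1}) we obtain:

  H_2: rank ker ∂_2 − rank ∂_3 = (6 − 6) − 0 = 0, and there is no ∂_3, so H_2 = 0.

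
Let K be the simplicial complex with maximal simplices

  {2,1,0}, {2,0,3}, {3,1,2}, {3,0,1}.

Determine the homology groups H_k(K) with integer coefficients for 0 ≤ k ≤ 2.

Order the vertices as 0 < 1 < 2 < 3. Listing each simplex with vertices in this order, K has dimension 2 with simplices:

  0-simplices (4): [0], [1], [2], [3]
  1-simplices (6): [0,1], [0,2], [0,3], [1,2], [1,3], [2,3]
  2-simplices (4): [0,1,2], [0,1,3], [0,2,3], [1,2,3]

so the chain groups are C_0 ≅ Z^4, C_1 ≅ Z^6, C_2 ≅ Z^4.

The boundary map ∂_1: C_1 → C_0 maps an edge to its endpoints' difference, ∂[p,q] = q − p. For instance
  ∂[1,2] = [2] − [1].
As a 4×6 matrix over Z this has rank 3, with invariant factors (1,1,1).

∂_2: C_2 → C_1 sends each 2-simplex [p,q,r] to [q,r] − [p,r] + [p,q]. For instance
  ∂[0,1,2] = [1,2] − [0,2] + [0,1],
  ∂[0,1,3] = [1,3] − [0,3] + [0,1].
The resulting 6×4 matrix has rank 3, and its Smith normal form has invariant factors (1,1,1).

Now H_k = ker ∂_k / im ∂_{k+1}, so:

  H_0: rank C_0 − rank ∂_1 = 4 − 3 = 1, and the invariant factors of ∂_1 are all 1, so H_0 ≅ Z.
  H_1: rank ker ∂_1 − rank ∂_2 = (6 − 3) − 3 = 0, and the invariant factors of ∂_2 are all 1, so H_1 ≅ 0.
  H_2: rank ker ∂_2 − rank ∂_3 = (4 − 3) − 0 = 1, and there is no ∂_3, so H_2 ≅ Z.

H_0 = Z,  H_1 = 0,  H_2 = Z.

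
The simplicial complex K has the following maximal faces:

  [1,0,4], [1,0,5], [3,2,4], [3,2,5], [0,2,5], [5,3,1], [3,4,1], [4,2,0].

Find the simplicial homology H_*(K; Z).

Take the total order 0 < 1 < 2 < 3 < 4 < 5 on the vertex set. Then K (dimension 2) consists of the simplices:

  0-simplices (6): [0], [1], [2], [3], [4], [5]
  1-simplices (12): [0,1], [0,2], [0,4], [0,5], [1,3], [1,4], [1,5], [2,3], [2,4], [2,5], [3,4], [3,5]
  2-simplices (8): [0,1,4], [0,1,5], [0,2,4], [0,2,5], [1,3,4], [1,3,5], [2,3,4], [2,3,5]

so the chain groups are C_0 ≅ Z^6, C_1 ≅ Z^12, C_2 ≅ Z^8.

Boundary ∂_1: C_1 → C_0 is given by ∂[p,q] = [q] − [p].
The 6×12 boundary matrix has rank 5 and Smith normal form diag(1,1,1,1,1).

∂_2: C_2 → C_1 maps a triangle to the signed sum of its edges. For instance
  ∂[0,2,5] = [2,5] − [0,5] + [0,2],
  ∂[2,3,5] = [3,5] − [2,5] + [2,3].
As a 12×8 matrix over Z this has rank 7, with invariant factors (1,1,1,1,1,1,1).

Reading off H_k = ker ∂_k / im ∂_{k+1}:

  H_0: rank C_0 − rank ∂_1 = 6 − 5 = 1, and the invariant factors of ∂_1 are all 1, so H_0 ≅ Z.
  H_1: rank ker ∂_1 − rank ∂_2 = (12 − 5) − 7 = 0, and the invariant factors of ∂_2 are all 1, so H_1 ≅ 0.
  H_2: rank ker ∂_2 − rank ∂_3 = (8 − 7) − 0 = 1, and there is no ∂_3, so H_2 ≅ Z.

H_0 ≅ Z,  H_1 = 0,  H_2 ≅ Z.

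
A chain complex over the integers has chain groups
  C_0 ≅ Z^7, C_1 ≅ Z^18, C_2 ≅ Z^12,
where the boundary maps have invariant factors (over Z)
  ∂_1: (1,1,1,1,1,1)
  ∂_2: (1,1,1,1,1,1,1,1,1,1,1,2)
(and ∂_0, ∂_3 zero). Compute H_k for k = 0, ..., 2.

H_0: b_0 = 7 − 0 − 6 = 1; torsion from ∂_1 factors > 1: none. So H_0 ≅ Z.
H_1: b_1 = 18 − 6 − 12 = 0; torsion from ∂_2 factors > 1: [2]. So H_1 ≅ Z/2.
H_2: b_2 = 12 − 12 − 0 = 0; torsion from ∂_3 factors > 1: none. So H_2 ≅ 0.

H_0 ≅ Z,  H_1 ≅ Z/2,  H_2 = 0.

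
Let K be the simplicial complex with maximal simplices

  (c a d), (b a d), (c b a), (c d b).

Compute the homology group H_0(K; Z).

Take the total order a < b < c < d on the vertex set. Then K (dimension 2) consists of the simplices:

  0-simplices (4): a, b, c, d
  1-simplices (6): ab, ac, ad, bc, bd, cd
  2-simplices (4): abc, abd, acd, bcd

Hence C_0 ≅ Z^4, C_1 ≅ Z^6, C_2 ≅ Z^4.

The boundary map ∂_1: C_1 → C_0 sends each edge [p,q] (with p < q) to q − p.
As a 4×6 matrix over Z this has rank 3, with invariant factors (1,1,1).

∂_2: C_2 → C_1 maps a triangle to the signed sum of its edges. For instance
  ∂bcd = cd − bd + bc,
  ∂abd = bd − ad + ab.
This gives a 6×4 integer matrix of rank 3; reducing to Smith normal form yields diagonal entries (1,1,1).

Reading off H_k = ker ∂_k / im ∂_{k+1}:

  H_0: rank C_0 − rank ∂_1 = 4 − 3 = 1, and the invariant factors of ∂_1 are all 1, so H_0 = Z.

H_0 ≅ Z.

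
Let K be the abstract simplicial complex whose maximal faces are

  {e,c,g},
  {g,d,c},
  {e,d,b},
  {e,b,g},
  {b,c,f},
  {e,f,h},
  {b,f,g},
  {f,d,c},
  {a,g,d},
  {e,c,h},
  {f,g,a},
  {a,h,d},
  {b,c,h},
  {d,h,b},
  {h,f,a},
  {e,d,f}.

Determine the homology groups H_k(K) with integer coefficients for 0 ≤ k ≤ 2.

Order the vertices as a < b < c < d < e < f < g < h. Listing each simplex with vertices in this order, K has dimension 2 with simplices:

  0-simplices (8): a, b, c, d, e, f, g, h
  1-simplices (24): ad, af, ag, ah, bc, bd, be, bf, bg, bh, cd, ce, cf, cg, ch, de, df, dg, dh, ef, eg, eh, fg, fh
  2-simplices (16): adg, adh, afg, afh, bcf, bch, bde, bdh, beg, bfg, cdf, cdg, ceg, ceh, def, efh

so the chain groups are C_0 ≅ Z^8, C_1 ≅ Z^24, C_2 ≅ Z^16.

The boundary map ∂_1: C_1 → C_0 sends each edge [p,q] (with p < q) to q − p. For instance
  ∂bh = h − b.
The 8×24 boundary matrix has rank 7 and Smith normal form diag(1,1,1,1,1,1,1).

Boundary ∂_2: C_2 → C_1 acts by ∂[p,q,r] = [q,r] − [p,r] + [p,q]. For instance
  ∂ceh = eh − ch + ce,
  ∂beg = eg − bg + be.
The 24×16 boundary matrix has rank 15 and Smith normal form diag(1,1,1,1,1,1,1,1,1,1,1,1,1,1,1).

Computing H_k = (kernel of ∂_k) / (image of ∂_{k+1}):

  H_0: rank C_0 − rank ∂_1 = 8 − 7 = 1, and the invariant factors of ∂_1 are all 1, so H_0 ≅ Z.
  H_1: rank ker ∂_1 − rank ∂_2 = (24 − 7) − 15 = 2, and the invariant factors of ∂_2 are all 1, so H_1 ≅ Z^2.
  H_2: rank ker ∂_2 − rank ∂_3 = (16 − 15) − 0 = 1, and there is no ∂_3, so H_2 ≅ Z.

As a check, the Euler characteristic is 8 − 24 + 16 = 0, which agrees with 1 − 2 + 1 = 0.
(K is a triangulation of the torus T^2.)

H_0 ≅ Z,  H_1 ≅ Z^2,  H_2 ≅ Z.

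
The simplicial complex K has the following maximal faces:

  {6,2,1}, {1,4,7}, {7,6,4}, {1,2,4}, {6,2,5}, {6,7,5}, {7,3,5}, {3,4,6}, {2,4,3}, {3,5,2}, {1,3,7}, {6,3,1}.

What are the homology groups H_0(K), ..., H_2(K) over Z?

We work with the vertex ordering 1 < 2 < 3 < 4 < 5 < 6 < 7. The simplices of K, each written with vertices in increasing order, are:

  0-simplices (7): [1], [2], [3], [4], [5], [6], [7]
  1-simplices (18): [1,2], [1,3], [1,4], [1,6], [1,7], [2,3], [2,4], [2,5], [2,6], [3,4], [3,5], [3,6], [3,7], [4,6], [4,7], [5,6], [5,7], [6,7]
  2-simplices (12): [1,2,4], [1,2,6], [1,3,6], [1,3,7], [1,4,7], [2,3,4], [2,3,5], [2,5,6], [3,4,6], [3,5,7], [4,6,7], [5,6,7]

Hence C_0 ≅ Z^7, C_1 ≅ Z^18, C_2 ≅ Z^12.

The boundary map ∂_1: C_1 → C_0 is given by ∂[p,q] = [q] − [p].
The resulting 7×18 matrix has rank 6, and its Smith normal form has invariant factors (1,1,1,1,1,1).

∂_2: C_2 → C_1 sends each 2-simplex [p,q,r] to [q,r] − [p,r] + [p,q]. For instance
  ∂[2,5,6] = [5,6] − [2,6] + [2,5],
  ∂[4,6,7] = [6,7] − [4,7] + [4,6].
The resulting 18×12 matrix has rank 12, and its Smith normal form has invariant factors (1,1,1,1,1,1,1,1,1,1,1,2).

Now H_k = ker ∂_k / im ∂_{k+1}, so:

  H_0: rank C_0 − rank ∂_1 = 7 − 6 = 1, and the invariant factors of ∂_1 are all 1, so H_0 ≅ Z.
  H_1: rank ker ∂_1 − rank ∂_2 = (18 − 6) − 12 = 0, and ∂_2 has invariant factor 2 > 1, so H_1 ≅ Z/2.
  H_2: rank ker ∂_2 − rank ∂_3 = (12 − 12) − 0 = 0, and there is no ∂_3, so H_2 ≅ 0.

H_0 ≅ Z,  H_1 ≅ Z/2,  H_2 = 0.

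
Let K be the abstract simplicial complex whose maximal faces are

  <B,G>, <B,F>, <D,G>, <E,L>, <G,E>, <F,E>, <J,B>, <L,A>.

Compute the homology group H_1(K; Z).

H_1 ≅ Z.

Fix the vertex order A < B < D < E < F < G < J < L and write every simplex with vertices in increasing order. Then dim K = 1 and the simplices of K are:

  0-simplices (8): A, B, D, E, F, G, J, L
  1-simplices (8): AL, BF, BG, BJ, DG, EF, EG, EL

giving chain groups C_0 ≅ Z^8, C_1 ≅ Z^8.

∂_1: C_1 → C_0 is given by ∂[p,q] = [q] − [p].
As a 8×8 matrix over Z this has rank 7, with invariant factors (1,1,1,1,1,1,1).

Reading off H_k = ker ∂_k / im ∂_{k+1}:

  H_1: rank ker ∂_1 − rank ∂_2 = (8 − 7) − 0 = 1, and there is no ∂_2, so H_1 = Z.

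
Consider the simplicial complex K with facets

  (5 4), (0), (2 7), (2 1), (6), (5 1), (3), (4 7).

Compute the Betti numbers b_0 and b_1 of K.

Take the total order 0 < 1 < 2 < 3 < 4 < 5 < 6 < 7 on the vertex set. Then K (dimension 1) consists of the simplices:

  0-simplices (8): [0], [1], [2], [3], [4], [5], [6], [7]
  1-simplices (5): [1,2], [1,5], [2,7], [4,5], [4,7]

giving chain groups C_0 ≅ Z^8, C_1 ≅ Z^5.

∂_1: C_1 → C_0 maps an edge to its endpoints' difference, ∂[p,q] = q − p.
As a 8×5 matrix over Z this has rank 4, with invariant factors (1,1,1,1).

Now H_k = ker ∂_k / im ∂_{k+1}, so:

  H_0: rank C_0 − rank ∂_1 = 8 − 4 = 4, and the invariant factors of ∂_1 are all 1, so H_0 ≅ Z^4.
  H_1: rank ker ∂_1 − rank ∂_2 = (5 − 4) − 0 = 1, and there is no ∂_2, so H_1 ≅ Z.

Hence the Betti numbers are b_0 = 4, b_1 = 1.

b_0 = 4, b_1 = 1.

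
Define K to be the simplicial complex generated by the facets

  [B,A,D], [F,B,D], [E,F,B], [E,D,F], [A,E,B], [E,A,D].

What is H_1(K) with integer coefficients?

Fix the vertex order A < B < D < E < F and write every simplex with vertices in increasing order. Then dim K = 2 and the simplices of K are:

  0-simplices (5): A, B, D, E, F
  1-simplices (9): AB, AD, AE, BD, BE, BF, DE, DF, EF
  2-simplices (6): ABD, ABE, ADE, BDF, BEF, DEF

Hence C_0 ≅ Z^5, C_1 ≅ Z^9, C_2 ≅ Z^6.

The boundary map ∂_1: C_1 → C_0 sends each edge [p,q] (with p < q) to q − p.
The resulting 5×9 matrix has rank 4, and its Smith normal form has invariant factors (1,1,1,1).

The boundary map ∂_2: C_2 → C_1 acts by ∂[p,q,r] = [q,r] − [p,r] + [p,q]. For instance
  ∂ABD = BD − AD + AB,
  ∂BEF = EF − BF + BE.
As a 9×6 matrix over Z this has rank 5, with invariant factors (1,1,1,1,1).

Computing H_k = (kernel of ∂_k) / (image of ∂_{k+1}):

  H_1: rank ker ∂_1 − rank ∂_2 = (9 − 4) − 5 = 0, and the invariant factors of ∂_2 are all 1, so H_1 ≅ 0.

(K is a triangulation of the 2-sphere S^2.)

H_1 = 0.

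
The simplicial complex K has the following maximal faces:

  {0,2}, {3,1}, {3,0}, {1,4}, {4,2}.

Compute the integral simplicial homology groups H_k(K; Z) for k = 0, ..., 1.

Take the total order 0 < 1 < 2 < 3 < 4 on the vertex set. Then K (dimension 1) consists of the simplices:

  0-simplices (5): [0], [1], [2], [3], [4]
  1-simplices (5): [0,2], [0,3], [1,3], [1,4], [2,4]

giving chain groups C_0 ≅ Z^5, C_1 ≅ Z^5.

∂_1: C_1 → C_0 maps an edge to its endpoints' difference, ∂[p,q] = q − p. For instance
  ∂[1,4] = [4] − [1].
This gives a 5×5 integer matrix of rank 4; reducing to Smith normal form yields diagonal entries (1,1,1,1).

Reading off H_k = ker ∂_k / im ∂_{k+1}:

  H_0: rank C_0 − rank ∂_1 = 5 − 4 = 1, and the invariant factors of ∂_1 are all 1, so H_0 ≅ Z.
  H_1: rank ker ∂_1 − rank ∂_2 = (5 − 4) − 0 = 1, and there is no ∂_2, so H_1 ≅ Z.

H_0 = Z,  H_1 = Z.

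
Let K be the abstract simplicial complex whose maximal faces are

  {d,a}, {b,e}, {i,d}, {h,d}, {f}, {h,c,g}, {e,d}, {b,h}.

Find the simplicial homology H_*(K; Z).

H_0 ≅ Z^2,  H_1 ≅ Z,  H_2 = 0.

Take the total order a < b < c < d < e < f < g < h < i on the vertex set. Then K (dimension 2) consists of the simplices:

  0-simplices (9): a, b, c, d, e, f, g, h, i
  1-simplices (9): ad, be, bh, cg, ch, de, dh, di, gh
  2-simplices (1): cgh

Hence C_0 ≅ Z^9, C_1 ≅ Z^9, C_2 ≅ Z^1.

Boundary ∂_1: C_1 → C_0 sends each edge [p,q] (with p < q) to q − p.
The resulting 9×9 matrix has rank 7, and its Smith normal form has invariant factors (1,1,1,1,1,1,1).

The boundary map ∂_2: C_2 → C_1 sends each 2-simplex [p,q,r] to [q,r] − [p,r] + [p,q]. For instance
  ∂cgh = gh − ch + cg.
The resulting 9×1 matrix has rank 1, and its Smith normal form has invariant factors (1).

From H_k ≅ ker(∂_k) / im(∂_{k+1}) we obtain:

  H_0: rank C_0 − rank ∂_1 = 9 − 7 = 2, and the invariant factors of ∂_1 are all 1, so H_0 = Z^2.
  H_1: rank ker ∂_1 − rank ∂_2 = (9 − 7) − 1 = 1, and the invariant factors of ∂_2 are all 1, so H_1 = Z.
  H_2: rank ker ∂_2 − rank ∂_3 = (1 − 1) − 0 = 0, and there is no ∂_3, so H_2 = 0.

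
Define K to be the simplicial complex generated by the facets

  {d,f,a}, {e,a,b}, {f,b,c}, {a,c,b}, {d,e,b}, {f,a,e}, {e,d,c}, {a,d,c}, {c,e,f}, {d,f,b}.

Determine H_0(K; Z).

H_0 = Z.

K has 6 vertices, 15 edges, 10 triangles.
rank ∂_0 = 0, rank ∂_1 = 5 ⇒ b_0 = 6 − 0 − 5 = 1; all invariant factors of ∂_1 are 1 so no torsion. So H_0 ≅ Z.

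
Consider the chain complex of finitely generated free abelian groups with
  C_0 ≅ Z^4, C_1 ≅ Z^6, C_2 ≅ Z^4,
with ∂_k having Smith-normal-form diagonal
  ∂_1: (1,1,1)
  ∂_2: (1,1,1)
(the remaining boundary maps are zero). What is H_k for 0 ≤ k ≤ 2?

H_0: b_0 = 4 − 0 − 3 = 1; torsion from ∂_1 factors > 1: none. So H_0 = Z.
H_1: b_1 = 6 − 3 − 3 = 0; torsion from ∂_2 factors > 1: none. So H_1 = 0.
H_2: b_2 = 4 − 3 − 0 = 1; torsion from ∂_3 factors > 1: none. So H_2 = Z.

H_0 = Z,  H_1 = 0,  H_2 = Z.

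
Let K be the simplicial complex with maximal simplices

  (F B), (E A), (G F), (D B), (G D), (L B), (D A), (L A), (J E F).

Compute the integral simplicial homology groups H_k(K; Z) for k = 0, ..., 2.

H_0 ≅ Z,  H_1 ≅ Z^3,  H_2 = 0.

Order the vertices as A < B < D < E < F < G < J < L. Listing each simplex with vertices in this order, K has dimension 2 with simplices:

  0-simplices (8): A, B, D, E, F, G, J, L
  1-simplices (11): AD, AE, AL, BD, BF, BL, DG, EF, EJ, FG, FJ
  2-simplices (1): EFJ

so the chain groups are C_0 ≅ Z^8, C_1 ≅ Z^11, C_2 ≅ Z^1.

The boundary map ∂_1: C_1 → C_0 maps an edge to its endpoints' difference, ∂[p,q] = q − p.
As a 8×11 matrix over Z this has rank 7, with invariant factors (1,1,1,1,1,1,1).

The boundary map ∂_2: C_2 → C_1 maps a triangle to the signed sum of its edges. For instance
  ∂EFJ = FJ − EJ + EF.
This gives a 11×1 integer matrix of rank 1; reducing to Smith normal form yields diagonal entries (1).

Computing H_k = (kernel of ∂_k) / (image of ∂_{k+1}):

  H_0: rank C_0 − rank ∂_1 = 8 − 7 = 1, and the invariant factors of ∂_1 are all 1, so H_0 ≅ Z.
  H_1: rank ker ∂_1 − rank ∂_2 = (11 − 7) − 1 = 3, and the invariant factors of ∂_2 are all 1, so H_1 ≅ Z^3.
  H_2: rank ker ∂_2 − rank ∂_3 = (1 − 1) − 0 = 0, and there is no ∂_3, so H_2 ≅ 0.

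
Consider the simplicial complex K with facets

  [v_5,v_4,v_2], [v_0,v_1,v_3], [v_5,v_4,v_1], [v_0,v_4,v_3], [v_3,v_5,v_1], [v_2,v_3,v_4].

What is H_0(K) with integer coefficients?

Take the total order v_0 < v_1 < v_2 < v_3 < v_4 < v_5 on the vertex set. Then K (dimension 2) consists of the simplices:

  0-simplices (6): [v_0], [v_1], [v_2], [v_3], [v_4], [v_5]
  1-simplices (12): [v_0,v_1], [v_0,v_3], [v_0,v_4], [v_1,v_3], [v_1,v_4], [v_1,v_5], [v_2,v_3], [v_2,v_4], [v_2,v_5], [v_3,v_4], [v_3,v_5], [v_4,v_5]
  2-simplices (6): [v_0,v_1,v_3], [v_0,v_3,v_4], [v_1,v_3,v_5], [v_1,v_4,v_5], [v_2,v_3,v_4], [v_2,v_4,v_5]

giving chain groups C_0 ≅ Z^6, C_1 ≅ Z^12, C_2 ≅ Z^6.

Boundary ∂_1: C_1 → C_0 maps an edge to its endpoints' difference, ∂[p,q] = q − p. For instance
  ∂[v_2,v_5] = [v_5] − [v_2].
The 6×12 boundary matrix has rank 5 and Smith normal form diag(1,1,1,1,1).

∂_2: C_2 → C_1 acts by ∂[p,q,r] = [q,r] − [p,r] + [p,q]. For instance
  ∂[v_1,v_4,v_5] = [v_4,v_5] − [v_1,v_5] + [v_1,v_4],
  ∂[v_1,v_3,v_5] = [v_3,v_5] − [v_1,v_5] + [v_1,v_3].
This gives a 12×6 integer matrix of rank 6; reducing to Smith normal form yields diagonal entries (1,1,1,1,1,1).

From H_k ≅ ker(∂_k) / im(∂_{k+1}) we obtain:

  H_0: rank C_0 − rank ∂_1 = 6 − 5 = 1, and the invariant factors of ∂_1 are all 1, so H_0 ≅ Z.

H_0 ≅ Z.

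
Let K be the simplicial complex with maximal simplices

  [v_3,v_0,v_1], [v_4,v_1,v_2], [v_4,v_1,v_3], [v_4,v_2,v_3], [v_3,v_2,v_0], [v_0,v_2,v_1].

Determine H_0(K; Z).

We work with the vertex ordering v_0 < v_1 < v_2 < v_3 < v_4. The simplices of K, each written with vertices in increasing order, are:

  0-simplices (5): [v_0], [v_1], [v_2], [v_3], [v_4]
  1-simplices (9): [v_0,v_1], [v_0,v_2], [v_0,v_3], [v_1,v_2], [v_1,v_3], [v_1,v_4], [v_2,v_3], [v_2,v_4], [v_3,v_4]
  2-simplices (6): [v_0,v_1,v_2], [v_0,v_1,v_3], [v_0,v_2,v_3], [v_1,v_2,v_4], [v_1,v_3,v_4], [v_2,v_3,v_4]

so the chain groups are C_0 ≅ Z^5, C_1 ≅ Z^9, C_2 ≅ Z^6.

The boundary map ∂_1: C_1 → C_0 sends each edge [p,q] (with p < q) to q − p. For instance
  ∂[v_0,v_2] = [v_2] − [v_0].
The resulting 5×9 matrix has rank 4, and its Smith normal form has invariant factors (1,1,1,1).

∂_2: C_2 → C_1 maps a triangle to the signed sum of its edges. For instance
  ∂[v_0,v_1,v_3] = [v_1,v_3] − [v_0,v_3] + [v_0,v_1],
  ∂[v_1,v_2,v_4] = [v_2,v_4] − [v_1,v_4] + [v_1,v_2].
The resulting 9×6 matrix has rank 5, and its Smith normal form has invariant factors (1,1,1,1,1).

Now H_k = ker ∂_k / im ∂_{k+1}, so:

  H_0: rank C_0 − rank ∂_1 = 5 − 4 = 1, and the invariant factors of ∂_1 are all 1, so H_0 ≅ Z.

H_0 = Z.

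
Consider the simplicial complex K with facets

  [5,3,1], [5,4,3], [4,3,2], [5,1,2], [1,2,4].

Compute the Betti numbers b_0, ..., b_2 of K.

b_0 = 1, b_1 = 1, b_2 = 0.

Fix the vertex order 1 < 2 < 3 < 4 < 5 and write every simplex with vertices in increasing order. Then dim K = 2 and the simplices of K are:

  0-simplices (5): [1], [2], [3], [4], [5]
  1-simplices (10): [1,2], [1,3], [1,4], [1,5], [2,3], [2,4], [2,5], [3,4], [3,5], [4,5]
  2-simplices (5): [1,2,4], [1,2,5], [1,3,5], [2,3,4], [3,4,5]

giving chain groups C_0 ≅ Z^5, C_1 ≅ Z^10, C_2 ≅ Z^5.

The boundary map ∂_1: C_1 → C_0 is given by ∂[p,q] = [q] − [p].
The 5×10 boundary matrix has rank 4 and Smith normal form diag(1,1,1,1).

∂_2: C_2 → C_1 sends each 2-simplex [p,q,r] to [q,r] − [p,r] + [p,q]. For instance
  ∂[1,2,5] = [2,5] − [1,5] + [1,2],
  ∂[3,4,5] = [4,5] − [3,5] + [3,4].
This gives a 10×5 integer matrix of rank 5; reducing to Smith normal form yields diagonal entries (1,1,1,1,1).

From H_k ≅ ker(∂_k) / im(∂_{k+1}) we obtain:

  H_0: rank C_0 − rank ∂_1 = 5 − 4 = 1, and the invariant factors of ∂_1 are all 1, so H_0 = Z.
  H_1: rank ker ∂_1 − rank ∂_2 = (10 − 4) − 5 = 1, and the invariant factors of ∂_2 are all 1, so H_1 = Z.
  H_2: rank ker ∂_2 − rank ∂_3 = (5 − 5) − 0 = 0, and there is no ∂_3, so H_2 = 0.

(K is a triangulation of the Möbius band.)

Hence the Betti numbers are b_0 = 1, b_1 = 1, b_2 = 0.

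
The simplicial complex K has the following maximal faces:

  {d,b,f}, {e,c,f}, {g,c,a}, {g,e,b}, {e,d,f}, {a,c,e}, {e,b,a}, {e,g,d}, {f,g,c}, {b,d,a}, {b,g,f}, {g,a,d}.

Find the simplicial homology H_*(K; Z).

We work with the vertex ordering a < b < c < d < e < f < g. The simplices of K, each written with vertices in increasing order, are:

  0-simplices (7): a, b, c, d, e, f, g
  1-simplices (18): ab, ac, ad, ae, ag, bd, be, bf, bg, ce, cf, cg, de, df, dg, ef, eg, fg
  2-simplices (12): abd, abe, ace, acg, adg, bdf, beg, bfg, cef, cfg, def, deg

Hence C_0 ≅ Z^7, C_1 ≅ Z^18, C_2 ≅ Z^12.

∂_1: C_1 → C_0 sends each edge [p,q] (with p < q) to q − p. For instance
  ∂ad = d − a.
The resulting 7×18 matrix has rank 6, and its Smith normal form has invariant factors (1,1,1,1,1,1).

Boundary ∂_2: C_2 → C_1 acts by ∂[p,q,r] = [q,r] − [p,r] + [p,q]. For instance
  ∂abd = bd − ad + ab,
  ∂cfg = fg − cg + cf.
This gives a 18×12 integer matrix of rank 12; reducing to Smith normal form yields diagonal entries (1,1,1,1,1,1,1,1,1,1,1,2).

From H_k ≅ ker(∂_k) / im(∂_{k+1}) we obtain:

  H_0: rank C_0 − rank ∂_1 = 7 − 6 = 1, and the invariant factors of ∂_1 are all 1, so H_0 = Z.
  H_1: rank ker ∂_1 − rank ∂_2 = (18 − 6) − 12 = 0, and ∂_2 has invariant factor 2 > 1, so H_1 = Z/2.
  H_2: rank ker ∂_2 − rank ∂_3 = (12 − 12) − 0 = 0, and there is no ∂_3, so H_2 = 0.

(K is a triangulation of the real projective plane RP^2.)

H_0 ≅ Z,  H_1 ≅ Z/2,  H_2 = 0.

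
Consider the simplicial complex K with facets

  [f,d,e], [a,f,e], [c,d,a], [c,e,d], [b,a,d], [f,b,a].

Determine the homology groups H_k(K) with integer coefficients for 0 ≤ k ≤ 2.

Take the total order a < b < c < d < e < f on the vertex set. Then K (dimension 2) consists of the simplices:

  0-simplices (6): a, b, c, d, e, f
  1-simplices (12): ab, ac, ad, ae, af, bd, bf, cd, ce, de, df, ef
  2-simplices (6): abd, abf, acd, aef, cde, def

Hence C_0 ≅ Z^6, C_1 ≅ Z^12, C_2 ≅ Z^6.

∂_1: C_1 → C_0 sends each edge [p,q] (with p < q) to q − p.
The resulting 6×12 matrix has rank 5, and its Smith normal form has invariant factors (1,1,1,1,1).

∂_2: C_2 → C_1 maps a triangle to the signed sum of its edges. For instance
  ∂abd = bd − ad + ab,
  ∂def = ef − df + de.
The 12×6 boundary matrix has rank 6 and Smith normal form diag(1,1,1,1,1,1).

Reading off H_k = ker ∂_k / im ∂_{k+1}:

  H_0: rank C_0 − rank ∂_1 = 6 − 5 = 1, and the invariant factors of ∂_1 are all 1, so H_0 ≅ Z.
  H_1: rank ker ∂_1 − rank ∂_2 = (12 − 5) − 6 = 1, and the invariant factors of ∂_2 are all 1, so H_1 ≅ Z.
  H_2: rank ker ∂_2 − rank ∂_3 = (6 − 6) − 0 = 0, and there is no ∂_3, so H_2 ≅ 0.

H_0 = Z,  H_1 = Z,  H_2 = 0.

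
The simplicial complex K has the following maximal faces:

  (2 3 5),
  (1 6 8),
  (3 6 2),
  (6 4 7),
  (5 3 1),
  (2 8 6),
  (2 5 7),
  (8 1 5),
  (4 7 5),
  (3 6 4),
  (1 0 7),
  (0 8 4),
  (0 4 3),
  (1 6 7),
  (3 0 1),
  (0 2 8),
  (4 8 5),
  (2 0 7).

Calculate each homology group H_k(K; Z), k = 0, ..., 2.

H_0 ≅ Z,  H_1 ≅ Z^2,  H_2 ≅ Z.

Order the vertices as 0 < 1 < 2 < 3 < 4 < 5 < 6 < 7 < 8. Listing each simplex with vertices in this order, K has dimension 2 with simplices:

  0-simplices (9): [0], [1], [2], [3], [4], [5], [6], [7], [8]
  1-simplices (27): (27 of them)
  2-simplices (18): [0,1,3], [0,1,7], [0,2,7], [0,2,8], [0,3,4], [0,4,8], [1,3,5], [1,5,8], [1,6,7], [1,6,8], [2,3,5], [2,3,6], [2,5,7], [2,6,8], [3,4,6], [4,5,7], [4,5,8], [4,6,7]

so the chain groups are C_0 ≅ Z^9, C_1 ≅ Z^27, C_2 ≅ Z^18.

Boundary ∂_1: C_1 → C_0 is given by ∂[p,q] = [q] − [p]. For instance
  ∂[3,6] = [6] − [3].
The resulting 9×27 matrix has rank 8, and its Smith normal form has invariant factors (1,1,1,1,1,1,1,1).

Boundary ∂_2: C_2 → C_1 acts by ∂[p,q,r] = [q,r] − [p,r] + [p,q]. For instance
  ∂[1,6,7] = [6,7] − [1,7] + [1,6],
  ∂[2,3,5] = [3,5] − [2,5] + [2,3].
As a 27×18 matrix over Z this has rank 17, with invariant factors (1,1,1,1,1,1,1,1,1,1,1,1,1,1,1,1,1).

Reading off H_k = ker ∂_k / im ∂_{k+1}:

  H_0: rank C_0 − rank ∂_1 = 9 − 8 = 1, and the invariant factors of ∂_1 are all 1, so H_0 = Z.
  H_1: rank ker ∂_1 − rank ∂_2 = (27 − 8) − 17 = 2, and the invariant factors of ∂_2 are all 1, so H_1 = Z^2.
  H_2: rank ker ∂_2 − rank ∂_3 = (18 − 17) − 0 = 1, and there is no ∂_3, so H_2 = Z.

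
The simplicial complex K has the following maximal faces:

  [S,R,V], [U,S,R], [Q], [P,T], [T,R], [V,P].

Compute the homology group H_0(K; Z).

K has 7 vertices, 8 edges, 2 triangles.
rank ∂_0 = 0, rank ∂_1 = 5 ⇒ b_0 = 7 − 0 − 5 = 2; all invariant factors of ∂_1 are 1 so no torsion. So H_0 = Z^2.

H_0 ≅ Z^2.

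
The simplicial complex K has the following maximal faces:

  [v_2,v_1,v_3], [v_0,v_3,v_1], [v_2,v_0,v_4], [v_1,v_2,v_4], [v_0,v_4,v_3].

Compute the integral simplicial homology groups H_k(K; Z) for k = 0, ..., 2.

Fix the vertex order v_0 < v_1 < v_2 < v_3 < v_4 and write every simplex with vertices in increasing order. Then dim K = 2 and the simplices of K are:

  0-simplices (5): [v_0], [v_1], [v_2], [v_3], [v_4]
  1-simplices (10): [v_0,v_1], [v_0,v_2], [v_0,v_3], [v_0,v_4], [v_1,v_2], [v_1,v_3], [v_1,v_4], [v_2,v_3], [v_2,v_4], [v_3,v_4]
  2-simplices (5): [v_0,v_1,v_3], [v_0,v_2,v_4], [v_0,v_3,v_4], [v_1,v_2,v_3], [v_1,v_2,v_4]

giving chain groups C_0 ≅ Z^5, C_1 ≅ Z^10, C_2 ≅ Z^5.

The boundary map ∂_1: C_1 → C_0 sends each edge [p,q] (with p < q) to q − p. For instance
  ∂[v_0,v_3] = [v_3] − [v_0].
The resulting 5×10 matrix has rank 4, and its Smith normal form has invariant factors (1,1,1,1).

The boundary map ∂_2: C_2 → C_1 sends each 2-simplex [p,q,r] to [q,r] − [p,r] + [p,q]. For instance
  ∂[v_1,v_2,v_3] = [v_2,v_3] − [v_1,v_3] + [v_1,v_2],
  ∂[v_0,v_2,v_4] = [v_2,v_4] − [v_0,v_4] + [v_0,v_2].
The resulting 10×5 matrix has rank 5, and its Smith normal form has invariant factors (1,1,1,1,1).

Computing H_k = (kernel of ∂_k) / (image of ∂_{k+1}):

  H_0: rank C_0 − rank ∂_1 = 5 − 4 = 1, and the invariant factors of ∂_1 are all 1, so H_0 = Z.
  H_1: rank ker ∂_1 − rank ∂_2 = (10 − 4) − 5 = 1, and the invariant factors of ∂_2 are all 1, so H_1 = Z.
  H_2: rank ker ∂_2 − rank ∂_3 = (5 − 5) − 0 = 0, and there is no ∂_3, so H_2 = 0.

H_0 = Z,  H_1 = Z,  H_2 = 0.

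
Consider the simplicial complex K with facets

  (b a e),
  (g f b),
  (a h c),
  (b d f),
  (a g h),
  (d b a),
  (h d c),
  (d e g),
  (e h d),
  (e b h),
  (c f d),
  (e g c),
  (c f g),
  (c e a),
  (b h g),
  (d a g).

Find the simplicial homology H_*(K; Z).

Fix the vertex order a < b < c < d < e < f < g < h and write every simplex with vertices in increasing order. Then dim K = 2 and the simplices of K are:

  0-simplices (8): a, b, c, d, e, f, g, h
  1-simplices (24): ab, ac, ad, ae, ag, ah, bd, be, bf, bg, bh, cd, ce, cf, cg, ch, de, df, dg, dh, eg, eh, fg, gh
  2-simplices (16): abd, abe, ace, ach, adg, agh, bdf, beh, bfg, bgh, cdf, cdh, ceg, cfg, deg, deh

giving chain groups C_0 ≅ Z^8, C_1 ≅ Z^24, C_2 ≅ Z^16.

∂_1: C_1 → C_0 maps an edge to its endpoints' difference, ∂[p,q] = q − p.
The resulting 8×24 matrix has rank 7, and its Smith normal form has invariant factors (1,1,1,1,1,1,1).

The boundary map ∂_2: C_2 → C_1 acts by ∂[p,q,r] = [q,r] − [p,r] + [p,q]. For instance
  ∂bgh = gh − bh + bg,
  ∂deg = eg − dg + de.
The 24×16 boundary matrix has rank 15 and Smith normal form diag(1,1,1,1,1,1,1,1,1,1,1,1,1,1,1).

Reading off H_k = ker ∂_k / im ∂_{k+1}:

  H_0: rank C_0 − rank ∂_1 = 8 − 7 = 1, and the invariant factors of ∂_1 are all 1, so H_0 ≅ Z.
  H_1: rank ker ∂_1 − rank ∂_2 = (24 − 7) − 15 = 2, and the invariant factors of ∂_2 are all 1, so H_1 ≅ Z^2.
  H_2: rank ker ∂_2 − rank ∂_3 = (16 − 15) − 0 = 1, and there is no ∂_3, so H_2 ≅ Z.

(K is a triangulation of the torus T^2.)

H_0 ≅ Z,  H_1 ≅ Z^2,  H_2 ≅ Z.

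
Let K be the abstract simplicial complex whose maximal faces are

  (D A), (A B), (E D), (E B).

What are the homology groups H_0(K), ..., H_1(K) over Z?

We work with the vertex ordering A < B < D < E. The simplices of K, each written with vertices in increasing order, are:

  0-simplices (4): A, B, D, E
  1-simplices (4): AB, AD, BE, DE

Hence C_0 ≅ Z^4, C_1 ≅ Z^4.

Boundary ∂_1: C_1 → C_0 sends each edge [p,q] (with p < q) to q − p. For instance
  ∂AB = B − A.
As a 4×4 matrix over Z this has rank 3, with invariant factors (1,1,1).

Now H_k = ker ∂_k / im ∂_{k+1}, so:

  H_0: rank C_0 − rank ∂_1 = 4 − 3 = 1, and the invariant factors of ∂_1 are all 1, so H_0 = Z.
  H_1: rank ker ∂_1 − rank ∂_2 = (4 − 3) − 0 = 1, and there is no ∂_2, so H_1 = Z.

As a check, the Euler characteristic is 4 − 4 = 0, which agrees with 1 − 1 = 0.

H_0 ≅ Z,  H_1 ≅ Z.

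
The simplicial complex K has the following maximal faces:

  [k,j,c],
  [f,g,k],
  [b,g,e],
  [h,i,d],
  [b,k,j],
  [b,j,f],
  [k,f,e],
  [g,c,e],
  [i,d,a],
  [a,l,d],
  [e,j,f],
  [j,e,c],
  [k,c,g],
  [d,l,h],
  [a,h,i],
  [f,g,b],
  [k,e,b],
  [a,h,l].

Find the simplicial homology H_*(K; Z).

H_0 ≅ Z^2,  H_1 ≅ Z/2,  H_2 ≅ Z.

Order the vertices as a < b < c < d < e < f < g < h < i < j < k < l. Listing each simplex with vertices in this order, K has dimension 2 with simplices:

  0-simplices (12): a, b, c, d, e, f, g, h, i, j, k, l
  1-simplices (27): ad, ah, ai, al, be, bf, bg, bj, bk, ce, cg, cj, ck, dh, di, dl, ef, eg, ej, ek, fg, fj, fk, gk, hi, hl, jk
  2-simplices (18): adi, adl, ahi, ahl, beg, bek, bfg, bfj, bjk, ceg, cej, cgk, cjk, dhi, dhl, efj, efk, fgk

so the chain groups are C_0 ≅ Z^12, C_1 ≅ Z^27, C_2 ≅ Z^18.

∂_1: C_1 → C_0 is given by ∂[p,q] = [q] − [p].
The 12×27 boundary matrix has rank 10 and Smith normal form diag(1,1,1,1,1,1,1,1,1,1).

∂_2: C_2 → C_1 acts by ∂[p,q,r] = [q,r] − [p,r] + [p,q]. For instance
  ∂efj = fj − ej + ef,
  ∂dhi = hi − di + dh.
The resulting 27×18 matrix has rank 17, and its Smith normal form has invariant factors (1,1,1,1,1,1,1,1,1,1,1,1,1,1,1,1,2).

From H_k ≅ ker(∂_k) / im(∂_{k+1}) we obtain:

  H_0: rank C_0 − rank ∂_1 = 12 − 10 = 2, and the invariant factors of ∂_1 are all 1, so H_0 = Z^2.
  H_1: rank ker ∂_1 − rank ∂_2 = (27 − 10) − 17 = 0, and ∂_2 has invariant factor 2 > 1, so H_1 = Z/2.
  H_2: rank ker ∂_2 − rank ∂_3 = (18 − 17) − 0 = 1, and there is no ∂_3, so H_2 = Z.

As a check, the Euler characteristic is 12 − 27 + 18 = 3, which agrees with 2 − 0 + 1 = 3.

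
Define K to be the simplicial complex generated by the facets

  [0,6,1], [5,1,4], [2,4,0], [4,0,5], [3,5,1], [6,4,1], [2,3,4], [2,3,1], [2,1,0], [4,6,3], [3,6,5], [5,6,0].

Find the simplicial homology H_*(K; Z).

H_0 = Z,  H_1 = Z/2Z,  H_2 = 0.

Fix the vertex order 0 < 1 < 2 < 3 < 4 < 5 < 6 and write every simplex with vertices in increasing order. Then dim K = 2 and the simplices of K are:

  0-simplices (7): [0], [1], [2], [3], [4], [5], [6]
  1-simplices (18): [0,1], [0,2], [0,4], [0,5], [0,6], [1,2], [1,3], [1,4], [1,5], [1,6], [2,3], [2,4], [3,4], [3,5], [3,6], [4,5], [4,6], [5,6]
  2-simplices (12): [0,1,2], [0,1,6], [0,2,4], [0,4,5], [0,5,6], [1,2,3], [1,3,5], [1,4,5], [1,4,6], [2,3,4], [3,4,6], [3,5,6]

giving chain groups C_0 ≅ Z^7, C_1 ≅ Z^18, C_2 ≅ Z^12.

Boundary ∂_1: C_1 → C_0 sends each edge [p,q] (with p < q) to q − p. For instance
  ∂[3,4] = [4] − [3].
As a 7×18 matrix over Z this has rank 6, with invariant factors (1,1,1,1,1,1).

∂_2: C_2 → C_1 sends each 2-simplex [p,q,r] to [q,r] − [p,r] + [p,q]. For instance
  ∂[3,4,6] = [4,6] − [3,6] + [3,4],
  ∂[1,4,6] = [4,6] − [1,6] + [1,4].
This gives a 18×12 integer matrix of rank 12; reducing to Smith normal form yields diagonal entries (1,1,1,1,1,1,1,1,1,1,1,2).

Now H_k = ker ∂_k / im ∂_{k+1}, so:

  H_0: rank C_0 − rank ∂_1 = 7 − 6 = 1, and the invariant factors of ∂_1 are all 1, so H_0 = Z.
  H_1: rank ker ∂_1 − rank ∂_2 = (18 − 6) − 12 = 0, and ∂_2 has invariant factor 2 > 1, so H_1 = Z/2Z.
  H_2: rank ker ∂_2 − rank ∂_3 = (12 − 12) − 0 = 0, and there is no ∂_3, so H_2 = 0.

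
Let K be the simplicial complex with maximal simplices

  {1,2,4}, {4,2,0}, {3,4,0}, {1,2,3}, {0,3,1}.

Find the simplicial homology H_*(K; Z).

H_0 = Z,  H_1 = Z,  H_2 = 0.

Order the vertices as 0 < 1 < 2 < 3 < 4. Listing each simplex with vertices in this order, K has dimension 2 with simplices:

  0-simplices (5): [0], [1], [2], [3], [4]
  1-simplices (10): [0,1], [0,2], [0,3], [0,4], [1,2], [1,3], [1,4], [2,3], [2,4], [3,4]
  2-simplices (5): [0,1,3], [0,2,4], [0,3,4], [1,2,3], [1,2,4]

giving chain groups C_0 ≅ Z^5, C_1 ≅ Z^10, C_2 ≅ Z^5.

Boundary ∂_1: C_1 → C_0 is given by ∂[p,q] = [q] − [p].
This gives a 5×10 integer matrix of rank 4; reducing to Smith normal form yields diagonal entries (1,1,1,1).

Boundary ∂_2: C_2 → C_1 maps a triangle to the signed sum of its edges. For instance
  ∂[0,3,4] = [3,4] − [0,4] + [0,3],
  ∂[1,2,3] = [2,3] − [1,3] + [1,2].
As a 10×5 matrix over Z this has rank 5, with invariant factors (1,1,1,1,1).

From H_k ≅ ker(∂_k) / im(∂_{k+1}) we obtain:

  H_0: rank C_0 − rank ∂_1 = 5 − 4 = 1, and the invariant factors of ∂_1 are all 1, so H_0 = Z.
  H_1: rank ker ∂_1 − rank ∂_2 = (10 − 4) − 5 = 1, and the invariant factors of ∂_2 are all 1, so H_1 = Z.
  H_2: rank ker ∂_2 − rank ∂_3 = (5 − 5) − 0 = 0, and there is no ∂_3, so H_2 = 0.

(K is a triangulation of the Möbius band.)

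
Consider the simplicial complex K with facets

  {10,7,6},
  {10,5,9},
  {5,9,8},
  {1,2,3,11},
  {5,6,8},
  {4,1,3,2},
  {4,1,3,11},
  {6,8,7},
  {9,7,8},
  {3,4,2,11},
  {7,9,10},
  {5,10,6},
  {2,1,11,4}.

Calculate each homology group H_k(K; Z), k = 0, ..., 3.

Fix the vertex order 1 < 2 < 3 < 4 < 5 < 6 < 7 < 8 < 9 < 10 < 11 and write every simplex with vertices in increasing order. Then dim K = 3 and the simplices of K are:

  0-simplices (11): [1], [2], [3], [4], [5], [6], [7], [8], [9], [10], [11]
  1-simplices (22): [1,2], [1,3], [1,4], [1,11], [2,3], [2,4], [2,11], [3,4], [3,11], [4,11], [5,6], [5,8], [5,9], [5,10], [6,7], [6,8], [6,10], [7,8], [7,9], [7,10], [8,9], [9,10]
  2-simplices (18): (18 of them)
  3-simplices (5): [1,2,3,4], [1,2,3,11], [1,2,4,11], [1,3,4,11], [2,3,4,11]

Hence C_0 ≅ Z^11, C_1 ≅ Z^22, C_2 ≅ Z^18, C_3 ≅ Z^5.

∂_1: C_1 → C_0 sends each edge [p,q] (with p < q) to q − p.
This gives a 11×22 integer matrix of rank 9; reducing to Smith normal form yields diagonal entries (1,1,1,1,1,1,1,1,1).

The boundary map ∂_2: C_2 → C_1 acts by ∂[p,q,r] = [q,r] − [p,r] + [p,q]. For instance
  ∂[7,8,9] = [8,9] − [7,9] + [7,8],
  ∂[6,7,8] = [7,8] − [6,8] + [6,7].
As a 22×18 matrix over Z this has rank 13, with invariant factors (1,1,1,1,1,1,1,1,1,1,1,1,1).

∂_3: C_3 → C_2 sends each 3-simplex σ to the alternating sum Σ_i (−1)^i (σ with its i-th vertex removed). For instance
  ∂[1,3,4,11] = [3,4,11] − [1,4,11] + [1,3,11] − [1,3,4],
  ∂[1,2,3,11] = [2,3,11] − [1,3,11] + [1,2,11] − [1,2,3].
The resulting 18×5 matrix has rank 4, and its Smith normal form has invariant factors (1,1,1,1).

Reading off H_k = ker ∂_k / im ∂_{k+1}:

  H_0: rank C_0 − rank ∂_1 = 11 − 9 = 2, and the invariant factors of ∂_1 are all 1, so H_0 = Z^2.
  H_1: rank ker ∂_1 − rank ∂_2 = (22 − 9) − 13 = 0, and the invariant factors of ∂_2 are all 1, so H_1 = 0.
  H_2: rank ker ∂_2 − rank ∂_3 = (18 − 13) − 4 = 1, and the invariant factors of ∂_3 are all 1, so H_2 = Z.
  H_3: rank ker ∂_3 − rank ∂_4 = (5 − 4) − 0 = 1, and there is no ∂_4, so H_3 = Z.

H_0 = Z^2,  H_1 = 0,  H_2 = Z,  H_3 = Z.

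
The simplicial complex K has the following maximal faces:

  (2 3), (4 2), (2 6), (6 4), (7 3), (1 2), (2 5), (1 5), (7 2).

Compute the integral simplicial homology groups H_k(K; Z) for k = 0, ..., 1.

Order the vertices as 1 < 2 < 3 < 4 < 5 < 6 < 7. Listing each simplex with vertices in this order, K has dimension 1 with simplices:

  0-simplices (7): [1], [2], [3], [4], [5], [6], [7]
  1-simplices (9): [1,2], [1,5], [2,3], [2,4], [2,5], [2,6], [2,7], [3,7], [4,6]

Hence C_0 ≅ Z^7, C_1 ≅ Z^9.

The boundary map ∂_1: C_1 → C_0 maps an edge to its endpoints' difference, ∂[p,q] = q − p. For instance
  ∂[1,5] = [5] − [1].
As a 7×9 matrix over Z this has rank 6, with invariant factors (1,1,1,1,1,1).

Now H_k = ker ∂_k / im ∂_{k+1}, so:

  H_0: rank C_0 − rank ∂_1 = 7 − 6 = 1, and the invariant factors of ∂_1 are all 1, so H_0 ≅ Z.
  H_1: rank ker ∂_1 − rank ∂_2 = (9 − 6) − 0 = 3, and there is no ∂_2, so H_1 ≅ Z^3.

H_0 = Z,  H_1 = Z^3.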